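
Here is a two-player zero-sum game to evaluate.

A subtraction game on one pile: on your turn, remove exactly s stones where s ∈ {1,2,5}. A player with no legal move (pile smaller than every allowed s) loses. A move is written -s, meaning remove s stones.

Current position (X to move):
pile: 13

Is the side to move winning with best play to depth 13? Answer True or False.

p1 X@[13]: -1[12]+1* -2[11]-1 -5[8]-1
p2 O@[12]: -1[11]-1* -2[10]-1 -5[7]-1
p3 X@[11]: -1[10]-1 -2[9]+1* -5[6]+1
p4 O@[9]: -1[8]-1* -2[7]-1 -5[4]-1
p5 X@[8]: -1[7]-1 -2[6]+1* -5[3]+1
p6 O@[6]: -1[5]-1* -2[4]-1 -5[1]-1
p7 X@[5]: -1[4]-1 -2[3]+1* -5[0]+1
p8 O@[3]: -1[2]-1* -2[1]-1
p9 X@[2]: -1[1]-1 -2[0]+1*
p10 O@[0] terminal -1; root [13] d13

X winning at [13]: True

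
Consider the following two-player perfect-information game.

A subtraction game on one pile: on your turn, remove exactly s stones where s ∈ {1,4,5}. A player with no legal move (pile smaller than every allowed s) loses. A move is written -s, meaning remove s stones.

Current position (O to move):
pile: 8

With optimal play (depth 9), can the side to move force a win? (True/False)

ply 1, O at 8 | -1=-1→7*; -4=-1→4; -5=-1→3
ply 2, X at 7 | -1=-1→6; -4=-1→3; -5=+1→2*
ply 3, O at 2 | -1=-1→1*
ply 4, X at 1 | -1=+1→0*
ply 5: 0 is terminal -1 (O); from 8 depth 9

O winning at [8]: False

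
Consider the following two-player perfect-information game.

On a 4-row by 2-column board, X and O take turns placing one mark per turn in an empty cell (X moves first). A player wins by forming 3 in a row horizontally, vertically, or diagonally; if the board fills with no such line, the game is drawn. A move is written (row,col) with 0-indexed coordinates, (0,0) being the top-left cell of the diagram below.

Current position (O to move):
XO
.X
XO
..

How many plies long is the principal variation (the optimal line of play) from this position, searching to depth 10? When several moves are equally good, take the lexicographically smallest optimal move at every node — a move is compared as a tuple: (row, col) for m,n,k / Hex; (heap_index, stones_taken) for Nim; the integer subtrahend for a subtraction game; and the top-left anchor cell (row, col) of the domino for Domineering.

p1 O@[XO/.X/XO/..]: (1,0)[XO/OX/XO/..]+0* (3,0)[XO/.X/XO/O.]-1 (3,1)[XO/.X/XO/.O]-1
p2 X@[XO/OX/XO/..]: (3,0)[XO/OX/XO/X.]+0* (3,1)[XO/OX/XO/.X]+0
p3 O@[XO/OX/XO/X.]: (3,1)[XO/OX/XO/XO]+0*
p4 X@[XO/OX/XO/XO] terminal +0; root [XO/.X/XO/..] d10

PV length from [XO/.X/XO/..]: 3 plies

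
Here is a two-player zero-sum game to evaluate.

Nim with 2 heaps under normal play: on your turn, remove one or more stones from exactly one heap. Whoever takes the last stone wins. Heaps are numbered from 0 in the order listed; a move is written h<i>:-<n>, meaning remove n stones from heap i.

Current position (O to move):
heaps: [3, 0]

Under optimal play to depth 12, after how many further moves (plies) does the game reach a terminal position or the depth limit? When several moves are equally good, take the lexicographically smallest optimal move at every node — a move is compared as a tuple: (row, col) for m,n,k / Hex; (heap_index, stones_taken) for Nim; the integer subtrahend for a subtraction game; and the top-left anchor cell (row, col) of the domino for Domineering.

p1 O@[(3,0)]: h0:-1[(2,0)]-1 h0:-2[(1,0)]-1 h0:-3[(0,0)]+1*
p2 X@[(0,0)] terminal -1; root [(3,0)] d12

PV length from [(3,0)]: 1 ply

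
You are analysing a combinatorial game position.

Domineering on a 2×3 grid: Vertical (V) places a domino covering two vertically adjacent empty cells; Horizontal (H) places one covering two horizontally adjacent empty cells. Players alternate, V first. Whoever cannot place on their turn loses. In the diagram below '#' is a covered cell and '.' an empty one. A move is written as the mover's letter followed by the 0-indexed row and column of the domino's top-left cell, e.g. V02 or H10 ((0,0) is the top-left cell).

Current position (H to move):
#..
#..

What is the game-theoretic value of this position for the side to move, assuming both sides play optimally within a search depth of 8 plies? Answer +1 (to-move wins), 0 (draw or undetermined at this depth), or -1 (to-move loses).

p1 H@[#../#..]: H01[###/#..]+1* H11[#../###]+1
p2 V@[###/#..] terminal -1; root [#../#..] d8

value(#../#.., H) = +1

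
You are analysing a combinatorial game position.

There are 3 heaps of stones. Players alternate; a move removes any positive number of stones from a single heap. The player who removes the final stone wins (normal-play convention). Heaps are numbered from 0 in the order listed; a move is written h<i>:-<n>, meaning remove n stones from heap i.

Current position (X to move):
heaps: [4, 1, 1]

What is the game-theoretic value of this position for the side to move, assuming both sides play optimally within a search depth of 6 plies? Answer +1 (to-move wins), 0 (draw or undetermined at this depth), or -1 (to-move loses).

[(4,1,1)] X move#1: h0:-1:-1/(3,1,1), h0:-2:-1/(2,1,1), h0:-3:-1/(1,1,1), h0:-4:+1/(0,1,1)*, h1:-1:-1/(4,0,1), h2:-1:-1/(4,1,0)
[(0,1,1)] O move#2: h1:-1:-1/(0,0,1)*, h2:-1:-1/(0,1,0)
[(0,0,1)] X move#3: h2:-1:+1/(0,0,0)*
[(0,0,0)] end (terminal -1, O#4); searched (4,1,1) to 6

value((4,1,1), X) = +1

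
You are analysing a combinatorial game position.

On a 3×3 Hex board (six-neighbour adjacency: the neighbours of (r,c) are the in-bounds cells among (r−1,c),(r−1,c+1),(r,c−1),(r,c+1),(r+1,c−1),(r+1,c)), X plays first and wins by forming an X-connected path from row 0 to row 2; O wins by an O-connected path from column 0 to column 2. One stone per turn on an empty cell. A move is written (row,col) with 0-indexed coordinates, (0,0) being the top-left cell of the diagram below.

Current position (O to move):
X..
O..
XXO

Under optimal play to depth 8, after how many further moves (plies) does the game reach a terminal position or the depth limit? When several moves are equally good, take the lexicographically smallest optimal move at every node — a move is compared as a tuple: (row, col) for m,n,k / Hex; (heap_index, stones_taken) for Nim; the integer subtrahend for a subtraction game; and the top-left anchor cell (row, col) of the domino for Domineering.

PV length from [X../O../XXO]: 3 plies

p1 O@[X../O../XXO]: (0,1)[XO./O../XXO]-1 (0,2)[X.O/O../XXO]+1* (1,1)[X../OO./XXO]+1 (1,2)[X../O.O/XXO]-1
p2 X@[X.O/O../XXO]: (0,1)[XXO/O../XXO]-1* (1,1)[X.O/OX./XXO]-1 (1,2)[X.O/O.X/XXO]-1
p3 O@[XXO/O../XXO]: (1,1)[XXO/OO./XXO]+1* (1,2)[XXO/O.O/XXO]-1
p4 X@[XXO/OO./XXO] terminal -1; root [X../O../XXO] d8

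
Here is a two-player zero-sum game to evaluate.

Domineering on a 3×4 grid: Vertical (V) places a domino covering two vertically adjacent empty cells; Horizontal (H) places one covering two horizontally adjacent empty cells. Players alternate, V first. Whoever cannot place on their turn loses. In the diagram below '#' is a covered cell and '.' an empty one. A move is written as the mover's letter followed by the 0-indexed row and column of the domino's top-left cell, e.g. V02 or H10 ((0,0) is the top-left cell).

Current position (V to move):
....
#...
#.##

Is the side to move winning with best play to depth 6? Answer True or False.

p1 V@[..../#.../#.##]: V01[.#../##../#.##]-1 V02[..#./#.#./#.##]+1* V03[...#/#..#/#.##]-1 V11[..../##../####]-1
p2 H@[..#./#.#./#.##]: H00[###./#.#./#.##]-1*
p3 V@[###./#.#./#.##]: V03[####/#.##/#.##]+1* V11[###./###./####]+1
p4 H@[####/#.##/#.##] terminal -1; root [..../#.../#.##] d6

V winning at [..../#.../#.##]: True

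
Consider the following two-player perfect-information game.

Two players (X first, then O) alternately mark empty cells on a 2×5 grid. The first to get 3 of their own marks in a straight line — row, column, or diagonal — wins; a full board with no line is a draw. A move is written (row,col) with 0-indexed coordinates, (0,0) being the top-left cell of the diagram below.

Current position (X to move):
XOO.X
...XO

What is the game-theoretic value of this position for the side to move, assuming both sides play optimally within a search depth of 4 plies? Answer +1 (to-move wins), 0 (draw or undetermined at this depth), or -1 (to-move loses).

value(XOO.X/...XO, X) = 0

ply 1, X at XOO.X/...XO | (0,3)=+0→XOOXX/...XO*; (1,0)=-1→XOO.X/X..XO; (1,1)=-1→XOO.X/.X.XO; (1,2)=-1→XOO.X/..XXO
ply 2, O at XOOXX/...XO | (1,0)=+0→XOOXX/O..XO*; (1,1)=+0→XOOXX/.O.XO; (1,2)=+0→XOOXX/..OXO
ply 3, X at XOOXX/O..XO | (1,1)=+0→XOOXX/OX.XO*; (1,2)=+0→XOOXX/O.XXO
ply 4, O at XOOXX/OX.XO | (1,2)=+0→XOOXX/OXOXO*
ply 5: XOOXX/OXOXO is terminal +0 (X); from XOO.X/...XO depth 4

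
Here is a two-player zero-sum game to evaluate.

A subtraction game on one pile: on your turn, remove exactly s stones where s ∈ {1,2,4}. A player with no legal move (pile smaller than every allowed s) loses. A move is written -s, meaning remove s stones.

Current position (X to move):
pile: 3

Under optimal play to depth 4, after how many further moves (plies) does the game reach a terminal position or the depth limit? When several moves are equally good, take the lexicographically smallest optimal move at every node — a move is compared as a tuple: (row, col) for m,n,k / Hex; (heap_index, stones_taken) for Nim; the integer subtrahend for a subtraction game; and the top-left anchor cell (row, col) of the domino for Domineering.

p1 X@[3]: -1[2]-1* -2[1]-1
p2 O@[2]: -1[1]-1 -2[0]+1*
p3 X@[0] terminal -1; root [3] d4

PV length from [3]: 2 plies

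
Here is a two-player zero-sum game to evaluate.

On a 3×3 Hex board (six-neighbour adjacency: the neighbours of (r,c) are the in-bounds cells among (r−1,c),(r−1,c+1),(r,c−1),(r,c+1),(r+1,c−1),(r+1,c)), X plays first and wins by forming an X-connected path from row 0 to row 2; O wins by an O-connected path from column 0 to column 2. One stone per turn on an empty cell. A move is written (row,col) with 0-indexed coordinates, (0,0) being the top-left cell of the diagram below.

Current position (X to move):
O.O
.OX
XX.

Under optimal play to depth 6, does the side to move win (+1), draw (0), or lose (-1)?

[O.O/.OX/XX.] X move#1: (0,1):-1/OXO/.OX/XX.*, (1,0):-1/O.O/XOX/XX., (2,2):-1/O.O/.OX/XXX
[OXO/.OX/XX.] O move#2: (1,0):+1/OXO/OOX/XX.*, (2,2):-1/OXO/.OX/XXO
[OXO/OOX/XX.] end (terminal -1, X#3); searched O.O/.OX/XX. to 6

value(O.O/.OX/XX., X) = -1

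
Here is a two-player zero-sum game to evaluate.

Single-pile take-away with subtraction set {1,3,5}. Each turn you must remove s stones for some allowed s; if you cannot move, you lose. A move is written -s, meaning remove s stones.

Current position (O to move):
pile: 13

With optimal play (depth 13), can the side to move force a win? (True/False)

O winning at [13]: True

ply 1, O at 13 | -1=+1→12*; -3=+1→10; -5=+1→8
ply 2, X at 12 | -1=-1→11*; -3=-1→9; -5=-1→7
ply 3, O at 11 | -1=+1→10*; -3=+1→8; -5=+1→6
ply 4, X at 10 | -1=-1→9*; -3=-1→7; -5=-1→5
ply 5, O at 9 | -1=+1→8*; -3=+1→6; -5=+1→4
ply 6, X at 8 | -1=-1→7*; -3=-1→5; -5=-1→3
ply 7, O at 7 | -1=+1→6*; -3=+1→4; -5=+1→2
ply 8, X at 6 | -1=-1→5*; -3=-1→3; -5=-1→1
ply 9, O at 5 | -1=+1→4*; -3=+1→2; -5=+1→0
ply 10, X at 4 | -1=-1→3*; -3=-1→1
ply 11, O at 3 | -1=+1→2*; -3=+1→0
ply 12, X at 2 | -1=-1→1*
ply 13, O at 1 | -1=+1→0*
ply 14: 0 is terminal -1 (X); from 13 depth 13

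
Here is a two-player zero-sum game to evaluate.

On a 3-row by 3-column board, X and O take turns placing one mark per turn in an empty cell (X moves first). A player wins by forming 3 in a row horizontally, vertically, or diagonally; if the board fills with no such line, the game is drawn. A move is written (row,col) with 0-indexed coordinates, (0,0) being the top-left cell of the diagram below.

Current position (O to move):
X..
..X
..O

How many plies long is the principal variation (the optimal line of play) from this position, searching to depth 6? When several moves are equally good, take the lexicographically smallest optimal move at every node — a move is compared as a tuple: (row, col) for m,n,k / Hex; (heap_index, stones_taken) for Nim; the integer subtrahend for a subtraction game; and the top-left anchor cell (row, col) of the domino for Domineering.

PV length from [X../..X/..O]: 6 plies

p1 O@[X../..X/..O]: (0,1)[XO./..X/..O]-1 (0,2)[X.O/..X/..O]-1 (1,0)[X../O.X/..O]+0* (1,1)[X../.OX/..O]+0 (2,0)[X../..X/O.O]+0 (2,1)[X../..X/.OO]-1
p2 X@[X../O.X/..O]: (0,1)[XX./O.X/..O]+0* (0,2)[X.X/O.X/..O]+0 (1,1)[X../OXX/..O]+0 (2,0)[X../O.X/X.O]+0 (2,1)[X../O.X/.XO]+0
p3 O@[XX./O.X/..O]: (0,2)[XXO/O.X/..O]+0* (1,1)[XX./OOX/..O]-1 (2,0)[XX./O.X/O.O]-1 (2,1)[XX./O.X/.OO]-1
p4 X@[XXO/O.X/..O]: (1,1)[XXO/OXX/..O]+0* (2,0)[XXO/O.X/X.O]+0 (2,1)[XXO/O.X/.XO]+0
p5 O@[XXO/OXX/..O]: (2,0)[XXO/OXX/O.O]-1 (2,1)[XXO/OXX/.OO]+0*
p6 X@[XXO/OXX/.OO]: (2,0)[XXO/OXX/XOO]+0*
p7 O@[XXO/OXX/XOO] terminal +0; root [X../..X/..O] d6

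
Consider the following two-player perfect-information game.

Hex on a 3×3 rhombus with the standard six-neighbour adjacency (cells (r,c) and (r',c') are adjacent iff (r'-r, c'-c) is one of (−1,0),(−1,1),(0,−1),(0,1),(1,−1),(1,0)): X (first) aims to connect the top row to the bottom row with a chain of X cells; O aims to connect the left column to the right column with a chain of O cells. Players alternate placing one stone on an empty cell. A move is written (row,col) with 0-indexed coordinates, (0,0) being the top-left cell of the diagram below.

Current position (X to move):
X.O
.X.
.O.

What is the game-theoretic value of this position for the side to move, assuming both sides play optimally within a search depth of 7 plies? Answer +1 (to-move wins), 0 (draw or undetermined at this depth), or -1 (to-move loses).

value(X.O/.X./.O., X) = +1

ply 1, X at X.O/.X./.O. | (0,1)=-1→XXO/.X./.O.; (1,0)=-1→X.O/XX./.O.; (1,2)=+1→X.O/.XX/.O.*; (2,0)=+1→X.O/.X./XO.; (2,2)=+1→X.O/.X./.OX
ply 2, O at X.O/.XX/.O. | (0,1)=-1→XOO/.XX/.O.*; (1,0)=-1→X.O/OXX/.O.; (2,0)=-1→X.O/.XX/OO.; (2,2)=-1→X.O/.XX/.OO
ply 3, X at XOO/.XX/.O. | (1,0)=+1→XOO/XXX/.O.*; (2,0)=-1→XOO/.XX/XO.; (2,2)=-1→XOO/.XX/.OX
ply 4, O at XOO/XXX/.O. | (2,0)=-1→XOO/XXX/OO.*; (2,2)=-1→XOO/XXX/.OO
ply 5, X at XOO/XXX/OO. | (2,2)=+1→XOO/XXX/OOX*
ply 6: XOO/XXX/OOX is terminal -1 (O); from X.O/.X./.O. depth 7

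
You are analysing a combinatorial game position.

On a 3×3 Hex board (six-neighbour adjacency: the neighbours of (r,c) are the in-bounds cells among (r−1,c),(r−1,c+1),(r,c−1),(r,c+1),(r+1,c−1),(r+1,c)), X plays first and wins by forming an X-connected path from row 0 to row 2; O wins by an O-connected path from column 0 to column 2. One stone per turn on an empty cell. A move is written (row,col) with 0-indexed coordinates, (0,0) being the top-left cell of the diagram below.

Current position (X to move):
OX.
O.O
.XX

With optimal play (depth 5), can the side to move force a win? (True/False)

X winning at [OX./O.O/.XX]: True

p1 X@[OX./O.O/.XX]: (0,2)[OXX/O.O/.XX]-1 (1,1)[OX./OXO/.XX]+1* (2,0)[OX./O.O/XXX]-1
p2 O@[OX./OXO/.XX] terminal -1; root [OX./O.O/.XX] d5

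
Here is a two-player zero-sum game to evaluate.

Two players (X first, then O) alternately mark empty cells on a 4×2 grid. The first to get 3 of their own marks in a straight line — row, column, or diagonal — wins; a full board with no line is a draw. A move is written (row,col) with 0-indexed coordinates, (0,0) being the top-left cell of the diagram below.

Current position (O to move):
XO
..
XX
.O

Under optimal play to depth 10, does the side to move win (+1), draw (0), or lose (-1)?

[XO/../XX/.O] O move#1: (1,0):+0/XO/O./XX/.O*, (1,1):-1/XO/.O/XX/.O, (3,0):-1/XO/../XX/OO
[XO/O./XX/.O] X move#2: (1,1):+0/XO/OX/XX/.O*, (3,0):+0/XO/O./XX/XO
[XO/OX/XX/.O] O move#3: (3,0):+0/XO/OX/XX/OO*
[XO/OX/XX/OO] end (terminal +0, X#4); searched XO/../XX/.O to 10

value(XO/../XX/.O, O) = 0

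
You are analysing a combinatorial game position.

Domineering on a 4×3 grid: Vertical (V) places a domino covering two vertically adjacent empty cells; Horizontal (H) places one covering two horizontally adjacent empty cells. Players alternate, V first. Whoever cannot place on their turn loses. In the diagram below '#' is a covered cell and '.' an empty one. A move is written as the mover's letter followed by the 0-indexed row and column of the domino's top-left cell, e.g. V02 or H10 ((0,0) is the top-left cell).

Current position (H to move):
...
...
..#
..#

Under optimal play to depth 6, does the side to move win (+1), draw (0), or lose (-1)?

[.../.../..#/..#] H move#1: H00:-1/##./.../..#/..#*, H01:-1/.##/.../..#/..#, H10:-1/.../##./..#/..#, H11:-1/.../.##/..#/..#, H20:-1/.../.../###/..#, H30:-1/.../.../..#/###
[##./.../..#/..#] V move#2: V02:-1/###/..#/..#/..#, V10:+1/##./#../#.#/..#*, V11:+1/##./.#./.##/..#, V20:+1/##./.../#.#/#.#, V21:+1/##./.../.##/.##
[##./#../#.#/..#] H move#3: H11:-1/##./###/#.#/..#*, H30:-1/##./#../#.#/###
[##./###/#.#/..#] V move#4: V21:+1/##./###/###/.##*
[##./###/###/.##] end (terminal -1, H#5); searched .../.../..#/..# to 6

value(.../.../..#/..#, H) = -1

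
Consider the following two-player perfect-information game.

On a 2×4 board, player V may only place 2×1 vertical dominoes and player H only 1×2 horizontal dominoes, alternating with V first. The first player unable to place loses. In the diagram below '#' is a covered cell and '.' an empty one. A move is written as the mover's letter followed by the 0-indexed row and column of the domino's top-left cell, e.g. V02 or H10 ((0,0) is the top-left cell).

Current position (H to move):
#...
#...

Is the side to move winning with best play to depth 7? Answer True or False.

p1 H@[#.../#...]: H01[###./#...]+1* H02[#.##/#...]+1 H11[#.../###.]+1 H12[#.../#.##]+1
p2 V@[###./#...]: V03[####/#..#]-1*
p3 H@[####/#..#]: H11[####/####]+1*
p4 V@[####/####] terminal -1; root [#.../#...] d7

H winning at [#.../#...]: True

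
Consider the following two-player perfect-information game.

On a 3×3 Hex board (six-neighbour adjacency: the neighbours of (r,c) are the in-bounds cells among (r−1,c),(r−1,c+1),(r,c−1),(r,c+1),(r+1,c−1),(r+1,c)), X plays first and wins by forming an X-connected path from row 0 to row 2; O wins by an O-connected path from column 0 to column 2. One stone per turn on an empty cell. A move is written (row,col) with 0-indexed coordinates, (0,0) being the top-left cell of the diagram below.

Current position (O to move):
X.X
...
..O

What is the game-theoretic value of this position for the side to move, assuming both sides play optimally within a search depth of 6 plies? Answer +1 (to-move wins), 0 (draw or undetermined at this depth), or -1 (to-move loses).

value(X.X/.../..O, O) = +1

ply 1, O at X.X/.../..O | (0,1)=-1→XOX/.../..O; (1,0)=-1→X.X/O../..O; (1,1)=+1→X.X/.O./..O*; (1,2)=-1→X.X/..O/..O; (2,0)=-1→X.X/.../O.O; (2,1)=-1→X.X/.../.OO
ply 2, X at X.X/.O./..O | (0,1)=-1→XXX/.O./..O*; (1,0)=-1→X.X/XO./..O; (1,2)=-1→X.X/.OX/..O; (2,0)=-1→X.X/.O./X.O; (2,1)=-1→X.X/.O./.XO
ply 3, O at XXX/.O./..O | (1,0)=+1→XXX/OO./..O*; (1,2)=+1→XXX/.OO/..O; (2,0)=+1→XXX/.O./O.O; (2,1)=+1→XXX/.O./.OO
ply 4, X at XXX/OO./..O | (1,2)=-1→XXX/OOX/..O*; (2,0)=-1→XXX/OO./X.O; (2,1)=-1→XXX/OO./.XO
ply 5, O at XXX/OOX/..O | (2,0)=-1→XXX/OOX/O.O; (2,1)=+1→XXX/OOX/.OO*
ply 6: XXX/OOX/.OO is terminal -1 (X); from X.X/.../..O depth 6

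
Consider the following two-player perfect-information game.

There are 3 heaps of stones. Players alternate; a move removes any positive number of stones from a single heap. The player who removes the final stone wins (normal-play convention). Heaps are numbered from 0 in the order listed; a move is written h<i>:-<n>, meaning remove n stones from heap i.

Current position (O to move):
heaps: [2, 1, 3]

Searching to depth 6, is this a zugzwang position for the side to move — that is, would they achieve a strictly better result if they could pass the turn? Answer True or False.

p1 O@[(2,1,3)]: h0:-1[(1,1,3)]-1* h0:-2[(0,1,3)]-1 h1:-1[(2,0,3)]-1 h2:-1[(2,1,2)]-1 h2:-2[(2,1,1)]-1 h2:-3[(2,1,0)]-1
p2 X@[(1,1,3)]: h0:-1[(0,1,3)]-1 h1:-1[(1,0,3)]-1 h2:-1[(1,1,2)]-1 h2:-2[(1,1,1)]-1 h2:-3[(1,1,0)]+1*
p3 O@[(1,1,0)]: h0:-1[(0,1,0)]-1* h1:-1[(1,0,0)]-1
p4 X@[(0,1,0)]: h1:-1[(0,0,0)]+1*
p5 O@[(0,0,0)] terminal -1; root [(2,1,3)] d6
pass branch (X moves first from the same position):
  | p1 X@[(2,1,3)]: h0:-1[(1,1,3)]-1* h0:-2[(0,1,3)]-1 h1:-1[(2,0,3)]-1 h2:-1[(2,1,2)]-1 h2:-2[(2,1,1)]-1 h2:-3[(2,1,0)]-1
  | p2 O@[(1,1,3)]: h0:-1[(0,1,3)]-1 h1:-1[(1,0,3)]-1 h2:-1[(1,1,2)]-1 h2:-2[(1,1,1)]-1 h2:-3[(1,1,0)]+1*
  | p3 X@[(1,1,0)]: h0:-1[(0,1,0)]-1* h1:-1[(1,0,0)]-1
  | p4 O@[(0,1,0)]: h1:-1[(0,0,0)]+1*
  | p5 X@[(0,0,0)] terminal -1; root [(2,1,3)] d6
O moving scores -1; O passing scores +1

zugzwang((2,1,3), O) = True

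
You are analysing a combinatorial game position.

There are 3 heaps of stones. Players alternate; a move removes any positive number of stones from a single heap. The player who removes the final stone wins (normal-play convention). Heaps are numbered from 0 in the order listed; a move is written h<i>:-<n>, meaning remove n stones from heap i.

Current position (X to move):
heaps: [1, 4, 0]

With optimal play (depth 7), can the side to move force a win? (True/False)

X winning at [(1,4,0)]: True

p1 X@[(1,4,0)]: h0:-1[(0,4,0)]-1 h1:-1[(1,3,0)]-1 h1:-2[(1,2,0)]-1 h1:-3[(1,1,0)]+1* h1:-4[(1,0,0)]-1
p2 O@[(1,1,0)]: h0:-1[(0,1,0)]-1* h1:-1[(1,0,0)]-1
p3 X@[(0,1,0)]: h1:-1[(0,0,0)]+1*
p4 O@[(0,0,0)] terminal -1; root [(1,4,0)] d7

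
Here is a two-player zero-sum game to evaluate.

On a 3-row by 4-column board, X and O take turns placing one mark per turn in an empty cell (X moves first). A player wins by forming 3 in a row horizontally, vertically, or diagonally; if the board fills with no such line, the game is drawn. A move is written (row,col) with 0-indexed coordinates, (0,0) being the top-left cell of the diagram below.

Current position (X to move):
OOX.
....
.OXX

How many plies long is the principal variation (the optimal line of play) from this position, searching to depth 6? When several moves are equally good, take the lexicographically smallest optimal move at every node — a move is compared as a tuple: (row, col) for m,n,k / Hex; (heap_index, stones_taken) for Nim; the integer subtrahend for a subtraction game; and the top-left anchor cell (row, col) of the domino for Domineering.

PV length from [OOX./..../.OXX]: 3 plies

p1 X@[OOX./..../.OXX]: (0,3)[OOXX/..../.OXX]-1 (1,0)[OOX./X.../.OXX]-1 (1,1)[OOX./.X../.OXX]+1* (1,2)[OOX./..X./.OXX]+1 (1,3)[OOX./...X/.OXX]-1 (2,0)[OOX./..../XOXX]-1
p2 O@[OOX./.X../.OXX]: (0,3)[OOXO/.X../.OXX]-1* (1,0)[OOX./OX../.OXX]-1 (1,2)[OOX./.XO./.OXX]-1 (1,3)[OOX./.X.O/.OXX]-1 (2,0)[OOX./.X../OOXX]-1
p3 X@[OOXO/.X../.OXX]: (1,0)[OOXO/XX../.OXX]-1 (1,2)[OOXO/.XX./.OXX]+1* (1,3)[OOXO/.X.X/.OXX]-1 (2,0)[OOXO/.X../XOXX]+1
p4 O@[OOXO/.XX./.OXX] terminal -1; root [OOX./..../.OXX] d6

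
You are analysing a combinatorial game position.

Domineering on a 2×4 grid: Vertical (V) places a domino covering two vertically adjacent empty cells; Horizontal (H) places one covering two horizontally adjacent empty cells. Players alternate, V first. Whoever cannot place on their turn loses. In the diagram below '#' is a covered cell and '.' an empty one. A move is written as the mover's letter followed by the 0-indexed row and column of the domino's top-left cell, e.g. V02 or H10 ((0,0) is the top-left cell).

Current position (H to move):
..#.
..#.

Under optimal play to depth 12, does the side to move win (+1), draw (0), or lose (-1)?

ply 1, H at ..#./..#. | H00=+1→###./..#.*; H10=+1→..#./###.
ply 2, V at ###./..#. | V03=-1→####/..##*
ply 3, H at ####/..## | H10=+1→####/####*
ply 4: ####/#### is terminal -1 (V); from ..#./..#. depth 12

value(..#./..#., H) = +1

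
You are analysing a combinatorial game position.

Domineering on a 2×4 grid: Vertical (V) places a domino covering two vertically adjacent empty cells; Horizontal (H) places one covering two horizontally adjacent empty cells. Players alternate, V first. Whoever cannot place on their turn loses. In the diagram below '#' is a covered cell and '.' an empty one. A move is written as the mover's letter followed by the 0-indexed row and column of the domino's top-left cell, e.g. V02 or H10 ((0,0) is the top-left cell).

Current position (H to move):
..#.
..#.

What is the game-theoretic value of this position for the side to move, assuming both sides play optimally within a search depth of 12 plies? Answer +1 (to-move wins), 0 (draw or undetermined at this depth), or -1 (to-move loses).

[..#./..#.] H move#1: H00:+1/###./..#.*, H10:+1/..#./###.
[###./..#.] V move#2: V03:-1/####/..##*
[####/..##] H move#3: H10:+1/####/####*
[####/####] end (terminal -1, V#4); searched ..#./..#. to 12

value(..#./..#., H) = +1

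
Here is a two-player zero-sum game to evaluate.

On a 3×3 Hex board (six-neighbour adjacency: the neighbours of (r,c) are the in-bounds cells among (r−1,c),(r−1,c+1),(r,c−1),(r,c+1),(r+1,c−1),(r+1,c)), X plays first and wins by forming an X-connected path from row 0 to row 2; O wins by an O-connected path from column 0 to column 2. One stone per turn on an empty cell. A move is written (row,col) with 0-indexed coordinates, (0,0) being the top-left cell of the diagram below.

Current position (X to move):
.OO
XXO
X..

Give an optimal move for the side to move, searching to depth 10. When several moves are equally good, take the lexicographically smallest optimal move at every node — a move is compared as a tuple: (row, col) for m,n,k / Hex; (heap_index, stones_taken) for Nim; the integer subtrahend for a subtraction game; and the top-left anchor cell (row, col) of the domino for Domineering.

X's best at [.OO/XXO/X..]: (0,0)

[.OO/XXO/X..] X move#1: (0,0):+1/XOO/XXO/X..*, (2,1):-1/.OO/XXO/XX., (2,2):-1/.OO/XXO/X.X
[XOO/XXO/X..] end (terminal -1, O#2); searched .OO/XXO/X.. to 10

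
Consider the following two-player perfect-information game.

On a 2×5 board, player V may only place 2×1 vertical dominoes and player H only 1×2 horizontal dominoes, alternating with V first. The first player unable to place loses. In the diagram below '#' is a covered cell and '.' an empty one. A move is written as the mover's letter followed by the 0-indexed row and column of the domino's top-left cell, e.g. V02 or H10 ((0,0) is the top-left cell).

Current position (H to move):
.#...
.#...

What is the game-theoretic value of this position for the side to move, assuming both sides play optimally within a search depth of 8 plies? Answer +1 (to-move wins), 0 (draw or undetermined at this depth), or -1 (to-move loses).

value(.#.../.#..., H) = -1

[.#.../.#...] H move#1: H02:-1/.###./.#...*, H03:-1/.#.##/.#..., H12:-1/.#.../.###., H13:-1/.#.../.#.##
[.###./.#...] V move#2: V00:-1/####./##..., V04:+1/.####/.#..#*
[.####/.#..#] H move#3: H12:-1/.####/.####*
[.####/.####] V move#4: V00:+1/#####/#####*
[#####/#####] end (terminal -1, H#5); searched .#.../.#... to 8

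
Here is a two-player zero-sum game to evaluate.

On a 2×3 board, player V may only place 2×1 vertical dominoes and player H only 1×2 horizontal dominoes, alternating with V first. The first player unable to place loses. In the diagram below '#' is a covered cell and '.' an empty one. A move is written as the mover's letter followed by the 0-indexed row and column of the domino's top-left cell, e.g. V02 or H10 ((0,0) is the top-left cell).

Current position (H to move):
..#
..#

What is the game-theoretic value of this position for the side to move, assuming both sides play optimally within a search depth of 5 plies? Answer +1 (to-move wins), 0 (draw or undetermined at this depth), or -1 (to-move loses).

p1 H@[..#/..#]: H00[###/..#]+1* H10[..#/###]+1
p2 V@[###/..#] terminal -1; root [..#/..#] d5

value(..#/..#, H) = +1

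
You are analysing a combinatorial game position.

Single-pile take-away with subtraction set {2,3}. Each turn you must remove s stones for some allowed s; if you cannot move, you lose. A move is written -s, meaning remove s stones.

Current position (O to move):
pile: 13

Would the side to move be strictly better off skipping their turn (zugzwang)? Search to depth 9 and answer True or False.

ply 1, O at 13 | -2=+1→11*; -3=+1→10
ply 2, X at 11 | -2=-1→9*; -3=-1→8
ply 3, O at 9 | -2=-1→7; -3=+1→6*
ply 4, X at 6 | -2=-1→4*; -3=-1→3
ply 5, O at 4 | -2=-1→2; -3=+1→1*
ply 6: 1 is terminal -1 (X); from 13 depth 9
if O skipped the turn, X would face:
~ ply 1, X at 13 | -2=+1→11*; -3=+1→10
~ ply 2, O at 11 | -2=-1→9*; -3=-1→8
~ ply 3, X at 9 | -2=-1→7; -3=+1→6*
~ ply 4, O at 6 | -2=-1→4*; -3=-1→3
~ ply 5, X at 4 | -2=-1→2; -3=+1→1*
~ ply 6: 1 is terminal -1 (O); from 13 depth 9
compare (O): move=+1 vs pass=-1

zugzwang(13, O) = False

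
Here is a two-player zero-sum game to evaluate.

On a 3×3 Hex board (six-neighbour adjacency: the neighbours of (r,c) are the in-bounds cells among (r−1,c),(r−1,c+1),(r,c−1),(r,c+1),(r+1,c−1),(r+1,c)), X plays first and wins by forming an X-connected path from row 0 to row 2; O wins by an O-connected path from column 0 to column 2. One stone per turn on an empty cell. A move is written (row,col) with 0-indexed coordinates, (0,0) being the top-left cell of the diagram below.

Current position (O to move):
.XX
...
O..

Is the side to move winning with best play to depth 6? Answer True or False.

p1 O@[.XX/.../O..]: (0,0)[OXX/.../O..]-1 (1,0)[.XX/O../O..]-1 (1,1)[.XX/.O./O..]-1 (1,2)[.XX/..O/O..]+1* (2,1)[.XX/.../OO.]+1 (2,2)[.XX/.../O.O]-1
p2 X@[.XX/..O/O..]: (0,0)[XXX/..O/O..]-1* (1,0)[.XX/X.O/O..]-1 (1,1)[.XX/.XO/O..]-1 (2,1)[.XX/..O/OX.]-1 (2,2)[.XX/..O/O.X]-1
p3 O@[XXX/..O/O..]: (1,0)[XXX/O.O/O..]+1* (1,1)[XXX/.OO/O..]+1 (2,1)[XXX/..O/OO.]+1 (2,2)[XXX/..O/O.O]+1
p4 X@[XXX/O.O/O..]: (1,1)[XXX/OXO/O..]-1* (2,1)[XXX/O.O/OX.]-1 (2,2)[XXX/O.O/O.X]-1
p5 O@[XXX/OXO/O..]: (2,1)[XXX/OXO/OO.]+1* (2,2)[XXX/OXO/O.O]-1
p6 X@[XXX/OXO/OO.] terminal -1; root [.XX/.../O..] d6

O winning at [.XX/.../O..]: True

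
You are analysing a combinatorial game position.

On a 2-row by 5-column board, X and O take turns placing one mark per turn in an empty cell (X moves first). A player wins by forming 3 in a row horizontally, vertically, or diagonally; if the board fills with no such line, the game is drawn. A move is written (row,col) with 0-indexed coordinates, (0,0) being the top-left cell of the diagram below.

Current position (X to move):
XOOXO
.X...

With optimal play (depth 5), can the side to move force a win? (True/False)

ply 1, X at XOOXO/.X... | (1,0)=+0→XOOXO/XX...; (1,2)=+1→XOOXO/.XX..*; (1,3)=+0→XOOXO/.X.X.; (1,4)=+0→XOOXO/.X..X
ply 2, O at XOOXO/.XX.. | (1,0)=-1→XOOXO/OXX..*; (1,3)=-1→XOOXO/.XXO.; (1,4)=-1→XOOXO/.XX.O
ply 3, X at XOOXO/OXX.. | (1,3)=+1→XOOXO/OXXX.*; (1,4)=+0→XOOXO/OXX.X
ply 4: XOOXO/OXXX. is terminal -1 (O); from XOOXO/.X... depth 5

X winning at [XOOXO/.X...]: True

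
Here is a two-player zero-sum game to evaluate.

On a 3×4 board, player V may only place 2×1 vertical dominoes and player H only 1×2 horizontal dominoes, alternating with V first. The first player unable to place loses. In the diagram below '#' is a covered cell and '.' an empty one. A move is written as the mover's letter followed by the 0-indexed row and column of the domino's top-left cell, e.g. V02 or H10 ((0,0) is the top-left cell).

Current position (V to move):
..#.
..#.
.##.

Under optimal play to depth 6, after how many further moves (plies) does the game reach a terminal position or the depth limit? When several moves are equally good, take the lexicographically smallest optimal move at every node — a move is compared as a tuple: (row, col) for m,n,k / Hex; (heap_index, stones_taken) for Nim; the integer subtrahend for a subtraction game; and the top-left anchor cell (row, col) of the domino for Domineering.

ply 1, V at ..#./..#./.##. | V00=+1→#.#./#.#./.##.*; V01=+1→.##./.##./.##.; V03=-1→..##/..##/.##.; V10=+1→..#./#.#./###.; V13=-1→..#./..##/.###
ply 2: #.#./#.#./.##. is terminal -1 (H); from ..#./..#./.##. depth 6

PV length from [..#./..#./.##.]: 1 ply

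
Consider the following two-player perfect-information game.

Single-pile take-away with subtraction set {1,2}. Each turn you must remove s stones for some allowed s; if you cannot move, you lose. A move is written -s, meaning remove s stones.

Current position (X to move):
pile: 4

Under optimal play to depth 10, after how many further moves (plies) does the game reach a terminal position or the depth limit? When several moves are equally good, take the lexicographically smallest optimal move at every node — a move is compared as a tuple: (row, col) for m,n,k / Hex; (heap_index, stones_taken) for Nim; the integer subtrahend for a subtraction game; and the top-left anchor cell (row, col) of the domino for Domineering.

p1 X@[4]: -1[3]+1* -2[2]-1
p2 O@[3]: -1[2]-1* -2[1]-1
p3 X@[2]: -1[1]-1 -2[0]+1*
p4 O@[0] terminal -1; root [4] d10

PV length from [4]: 3 plies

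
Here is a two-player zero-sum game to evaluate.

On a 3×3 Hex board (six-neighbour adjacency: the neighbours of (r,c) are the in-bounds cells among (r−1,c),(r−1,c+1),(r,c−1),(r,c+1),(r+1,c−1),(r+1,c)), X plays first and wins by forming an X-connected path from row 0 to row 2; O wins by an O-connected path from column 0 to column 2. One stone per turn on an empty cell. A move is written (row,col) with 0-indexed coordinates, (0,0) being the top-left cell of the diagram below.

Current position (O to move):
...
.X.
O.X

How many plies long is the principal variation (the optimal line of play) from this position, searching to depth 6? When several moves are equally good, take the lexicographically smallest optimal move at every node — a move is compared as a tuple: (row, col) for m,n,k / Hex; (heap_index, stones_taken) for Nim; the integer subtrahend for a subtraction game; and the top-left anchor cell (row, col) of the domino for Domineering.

p1 O@[.../.X./O.X]: (0,0)[O../.X./O.X]-1* (0,1)[.O./.X./O.X]-1 (0,2)[..O/.X./O.X]-1 (1,0)[.../OX./O.X]-1 (1,2)[.../.XO/O.X]-1 (2,1)[.../.X./OOX]-1
p2 X@[O../.X./O.X]: (0,1)[OX./.X./O.X]+1* (0,2)[O.X/.X./O.X]+1 (1,0)[O../XX./O.X]+1 (1,2)[O../.XX/O.X]+1 (2,1)[O../.X./OXX]+1
p3 O@[OX./.X./O.X]: (0,2)[OXO/.X./O.X]-1* (1,0)[OX./OX./O.X]-1 (1,2)[OX./.XO/O.X]-1 (2,1)[OX./.X./OOX]-1
p4 X@[OXO/.X./O.X]: (1,0)[OXO/XX./O.X]+1* (1,2)[OXO/.XX/O.X]+1 (2,1)[OXO/.X./OXX]+1
p5 O@[OXO/XX./O.X]: (1,2)[OXO/XXO/O.X]-1* (2,1)[OXO/XX./OOX]-1
p6 X@[OXO/XXO/O.X]: (2,1)[OXO/XXO/OXX]+1*
p7 O@[OXO/XXO/OXX] terminal -1; root [.../.X./O.X] d6

PV length from [.../.X./O.X]: 6 plies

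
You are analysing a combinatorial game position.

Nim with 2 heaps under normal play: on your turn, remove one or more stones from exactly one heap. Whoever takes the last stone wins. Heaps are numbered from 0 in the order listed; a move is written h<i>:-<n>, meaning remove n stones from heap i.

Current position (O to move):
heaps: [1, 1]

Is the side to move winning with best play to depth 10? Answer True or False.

ply 1, O at (1,1) | h0:-1=-1→(0,1)*; h1:-1=-1→(1,0)
ply 2, X at (0,1) | h1:-1=+1→(0,0)*
ply 3: (0,0) is terminal -1 (O); from (1,1) depth 10

O winning at [(1,1)]: False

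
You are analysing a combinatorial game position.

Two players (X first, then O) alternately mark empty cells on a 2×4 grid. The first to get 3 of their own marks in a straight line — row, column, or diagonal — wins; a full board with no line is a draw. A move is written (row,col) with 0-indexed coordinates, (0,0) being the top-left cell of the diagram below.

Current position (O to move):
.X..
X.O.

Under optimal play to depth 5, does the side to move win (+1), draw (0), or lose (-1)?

value(.X../X.O., O) = 0

[.X../X.O.] O move#1: (0,0):+0/OX../X.O.*, (0,2):+0/.XO./X.O., (0,3):+0/.X.O/X.O., (1,1):+0/.X../XOO., (1,3):+0/.X../X.OO
[OX../X.O.] X move#2: (0,2):+0/OXX./X.O.*, (0,3):+0/OX.X/X.O., (1,1):+0/OX../XXO., (1,3):+0/OX../X.OX
[OXX./X.O.] O move#3: (0,3):+0/OXXO/X.O.*, (1,1):-1/OXX./XOO., (1,3):-1/OXX./X.OO
[OXXO/X.O.] X move#4: (1,1):+0/OXXO/XXO.*, (1,3):+0/OXXO/X.OX
[OXXO/XXO.] O move#5: (1,3):+0/OXXO/XXOO*
[OXXO/XXOO] end (terminal +0, X#6); searched .X../X.O. to 5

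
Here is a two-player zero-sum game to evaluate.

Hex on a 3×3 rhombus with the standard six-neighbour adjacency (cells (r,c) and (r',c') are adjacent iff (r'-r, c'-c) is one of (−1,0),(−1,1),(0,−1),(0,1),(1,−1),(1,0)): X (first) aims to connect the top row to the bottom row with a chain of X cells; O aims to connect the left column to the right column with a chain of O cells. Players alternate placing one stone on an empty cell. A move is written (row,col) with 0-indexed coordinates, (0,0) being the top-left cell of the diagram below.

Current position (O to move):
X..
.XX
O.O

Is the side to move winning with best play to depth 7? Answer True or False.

O winning at [X../.XX/O.O]: True

ply 1, O at X../.XX/O.O | (0,1)=-1→XO./.XX/O.O; (0,2)=-1→X.O/.XX/O.O; (1,0)=-1→X../OXX/O.O; (2,1)=+1→X../.XX/OOO*
ply 2: X../.XX/OOO is terminal -1 (X); from X../.XX/O.O depth 7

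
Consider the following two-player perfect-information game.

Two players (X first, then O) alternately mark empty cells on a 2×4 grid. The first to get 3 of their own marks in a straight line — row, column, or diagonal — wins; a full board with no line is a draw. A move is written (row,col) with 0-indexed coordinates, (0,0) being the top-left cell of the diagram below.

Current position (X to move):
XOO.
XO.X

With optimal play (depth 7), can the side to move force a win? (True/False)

X winning at [XOO./XO.X]: False

p1 X@[XOO./XO.X]: (0,3)[XOOX/XO.X]+0* (1,2)[XOO./XOXX]-1
p2 O@[XOOX/XO.X]: (1,2)[XOOX/XOOX]+0*
p3 X@[XOOX/XOOX] terminal +0; root [XOO./XO.X] d7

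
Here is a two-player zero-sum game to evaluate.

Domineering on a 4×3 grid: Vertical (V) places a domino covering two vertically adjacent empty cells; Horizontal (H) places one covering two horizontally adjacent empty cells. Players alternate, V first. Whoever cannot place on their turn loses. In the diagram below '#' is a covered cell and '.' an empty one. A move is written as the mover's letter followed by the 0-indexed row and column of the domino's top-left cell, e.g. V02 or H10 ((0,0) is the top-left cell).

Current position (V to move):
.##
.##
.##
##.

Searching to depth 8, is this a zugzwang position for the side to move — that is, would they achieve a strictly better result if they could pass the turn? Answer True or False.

zugzwang(.##/.##/.##/##., V) = False

p1 V@[.##/.##/.##/##.]: V00[###/###/.##/##.]+1* V10[.##/###/###/##.]+1
p2 H@[###/###/.##/##.] terminal -1; root [.##/.##/.##/##.] d8
pass branch (H moves first from the same position):
  | p1 H@[.##/.##/.##/##.] terminal -1; root [.##/.##/.##/##.] d8
V moving scores +1; V passing scores +1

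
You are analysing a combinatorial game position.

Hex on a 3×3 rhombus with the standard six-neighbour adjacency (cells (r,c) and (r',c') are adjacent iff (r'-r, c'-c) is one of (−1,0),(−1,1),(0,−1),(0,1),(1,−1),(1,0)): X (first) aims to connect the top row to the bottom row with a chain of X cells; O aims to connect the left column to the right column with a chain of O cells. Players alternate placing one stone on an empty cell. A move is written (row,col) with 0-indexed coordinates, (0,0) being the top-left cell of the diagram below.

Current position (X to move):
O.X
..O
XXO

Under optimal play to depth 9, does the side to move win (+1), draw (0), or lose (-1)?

value(O.X/..O/XXO, X) = +1

p1 X@[O.X/..O/XXO]: (0,1)[OXX/..O/XXO]+1* (1,0)[O.X/X.O/XXO]+1 (1,1)[O.X/.XO/XXO]+1
p2 O@[OXX/..O/XXO]: (1,0)[OXX/O.O/XXO]-1* (1,1)[OXX/.OO/XXO]-1
p3 X@[OXX/O.O/XXO]: (1,1)[OXX/OXO/XXO]+1*
p4 O@[OXX/OXO/XXO] terminal -1; root [O.X/..O/XXO] d9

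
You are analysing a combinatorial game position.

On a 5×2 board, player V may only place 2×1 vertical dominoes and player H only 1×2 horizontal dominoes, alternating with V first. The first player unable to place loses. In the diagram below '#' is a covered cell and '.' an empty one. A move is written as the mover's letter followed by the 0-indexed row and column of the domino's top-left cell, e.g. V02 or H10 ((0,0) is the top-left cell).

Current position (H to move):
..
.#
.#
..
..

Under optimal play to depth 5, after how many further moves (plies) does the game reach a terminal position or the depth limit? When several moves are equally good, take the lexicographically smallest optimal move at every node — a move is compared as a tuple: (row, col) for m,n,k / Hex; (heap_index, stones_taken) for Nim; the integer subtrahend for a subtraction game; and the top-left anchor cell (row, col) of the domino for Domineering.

[../.#/.#/../..] H move#1: H00:-1/##/.#/.#/../.., H30:+1/../.#/.#/##/..*, H40:+1/../.#/.#/../##
[../.#/.#/##/..] V move#2: V00:-1/#./##/.#/##/..*, V10:-1/../##/##/##/..
[#./##/.#/##/..] H move#3: H40:+1/#./##/.#/##/##*
[#./##/.#/##/##] end (terminal -1, V#4); searched ../.#/.#/../.. to 5

PV length from [../.#/.#/../..]: 3 plies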